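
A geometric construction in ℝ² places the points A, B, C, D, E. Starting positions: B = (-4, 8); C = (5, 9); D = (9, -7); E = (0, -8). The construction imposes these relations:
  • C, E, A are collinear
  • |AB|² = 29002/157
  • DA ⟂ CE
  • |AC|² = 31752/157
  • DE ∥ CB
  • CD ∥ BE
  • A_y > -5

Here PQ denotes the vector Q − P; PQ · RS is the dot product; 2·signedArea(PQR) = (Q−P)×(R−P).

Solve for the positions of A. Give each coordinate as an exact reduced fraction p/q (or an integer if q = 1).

1. A_x = 155/157  [C, E, A are collinear ∩ DA ⟂ CE]
2. A_y = -729/157  [C, E, A are collinear ∩ DA ⟂ CE]
   → A = (155/157, -729/157)

A = (155/157, -729/157)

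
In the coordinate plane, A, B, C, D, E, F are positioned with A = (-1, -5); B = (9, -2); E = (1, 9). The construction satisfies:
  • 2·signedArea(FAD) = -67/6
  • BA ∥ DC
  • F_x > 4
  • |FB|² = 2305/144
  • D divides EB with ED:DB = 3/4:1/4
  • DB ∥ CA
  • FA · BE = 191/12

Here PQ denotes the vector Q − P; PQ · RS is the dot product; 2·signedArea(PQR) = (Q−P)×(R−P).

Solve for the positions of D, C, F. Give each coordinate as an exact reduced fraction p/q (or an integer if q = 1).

C = (-3, -9/4)
D = (7, 3/4)
F = (5, -25/12)

1. D_x = 7  [D divides EB with ED:DB = 3/4:1/4]
2. D_y = 3/4  [D divides EB with ED:DB = 3/4:1/4]
   → D = (7, 3/4)
3. C_x = -3  [DB ∥ CA ∩ BA ∥ DC]
4. C_y = -9/4  [DB ∥ CA ∩ BA ∥ DC]
   → C = (-3, -9/4)
5. F_x = 5  [FA · BE = 191/12 ∩ 2·signedArea(FAD) = -67/6]
6. F_y = -25/12  [FA · BE = 191/12 ∩ 2·signedArea(FAD) = -67/6]
   → F = (5, -25/12)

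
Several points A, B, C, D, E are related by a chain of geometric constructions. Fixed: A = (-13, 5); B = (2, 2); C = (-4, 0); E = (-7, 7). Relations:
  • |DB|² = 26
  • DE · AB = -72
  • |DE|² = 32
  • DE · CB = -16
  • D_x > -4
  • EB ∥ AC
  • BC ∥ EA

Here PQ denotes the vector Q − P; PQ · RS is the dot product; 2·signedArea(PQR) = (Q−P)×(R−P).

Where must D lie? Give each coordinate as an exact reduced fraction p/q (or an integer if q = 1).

D = (-3, 3)

1. D_x = -3  [DE · AB = -72 ∩ DE · CB = -16]
2. D_y = 3  [DE · AB = -72 ∩ DE · CB = -16]
   → D = (-3, 3)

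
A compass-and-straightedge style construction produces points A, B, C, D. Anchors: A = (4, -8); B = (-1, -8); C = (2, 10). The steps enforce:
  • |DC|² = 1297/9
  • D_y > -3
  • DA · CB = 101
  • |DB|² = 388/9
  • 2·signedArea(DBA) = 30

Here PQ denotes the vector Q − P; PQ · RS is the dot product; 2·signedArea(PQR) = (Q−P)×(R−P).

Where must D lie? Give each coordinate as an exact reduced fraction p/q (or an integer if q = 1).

D = (5/3, -2)

1. D_x = 5/3  [DA · CB = 101 ∩ 2·signedArea(DBA) = 30]
2. D_y = -2  [DA · CB = 101 ∩ 2·signedArea(DBA) = 30]
   → D = (5/3, -2)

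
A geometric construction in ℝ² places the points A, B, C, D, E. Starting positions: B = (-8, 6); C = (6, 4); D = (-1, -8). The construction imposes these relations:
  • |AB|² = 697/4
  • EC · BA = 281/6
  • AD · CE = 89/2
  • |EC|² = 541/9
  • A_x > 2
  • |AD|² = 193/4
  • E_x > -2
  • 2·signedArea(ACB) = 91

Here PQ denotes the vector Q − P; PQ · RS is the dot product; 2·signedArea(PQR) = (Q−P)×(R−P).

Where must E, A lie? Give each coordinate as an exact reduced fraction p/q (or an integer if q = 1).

1. A_x = 5/2  [line -2·x + -14·y + -23 = 0 ∩ |AB|² = 697/4]
2. A_y = -2  [line -2·x + -14·y + -23 = 0 ∩ |AB|² = 697/4]
   → A = (5/2, -2)
3. E_x = -1  [EC · BA = 281/6 ∩ AD · CE = 89/2]
4. E_y = 2/3  [EC · BA = 281/6 ∩ AD · CE = 89/2]
   → E = (-1, 2/3)

A = (5/2, -2)
E = (-1, 2/3)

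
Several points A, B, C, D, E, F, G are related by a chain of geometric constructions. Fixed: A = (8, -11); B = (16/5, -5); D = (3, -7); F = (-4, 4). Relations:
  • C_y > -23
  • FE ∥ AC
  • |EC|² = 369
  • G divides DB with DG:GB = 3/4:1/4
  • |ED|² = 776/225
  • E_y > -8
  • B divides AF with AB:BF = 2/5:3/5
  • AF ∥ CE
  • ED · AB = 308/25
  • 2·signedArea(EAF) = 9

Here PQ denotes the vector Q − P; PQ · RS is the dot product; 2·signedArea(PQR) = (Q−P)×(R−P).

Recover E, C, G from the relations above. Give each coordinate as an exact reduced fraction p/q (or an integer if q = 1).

1. E_x = 71/15  [2·signedArea(EAF) = 9 ∩ ED · AB = 308/25]
2. E_y = -23/3  [2·signedArea(EAF) = 9 ∩ ED · AB = 308/25]
   → E = (71/15, -23/3)
3. C_x = 251/15  [AF ∥ CE ∩ FE ∥ AC]
4. C_y = -68/3  [AF ∥ CE ∩ FE ∥ AC]
   → C = (251/15, -68/3)
5. G_x = 63/20  [G divides DB with DG:GB = 3/4:1/4]
6. G_y = -11/2  [G divides DB with DG:GB = 3/4:1/4]
   → G = (63/20, -11/2)

C = (251/15, -68/3)
E = (71/15, -23/3)
G = (63/20, -11/2)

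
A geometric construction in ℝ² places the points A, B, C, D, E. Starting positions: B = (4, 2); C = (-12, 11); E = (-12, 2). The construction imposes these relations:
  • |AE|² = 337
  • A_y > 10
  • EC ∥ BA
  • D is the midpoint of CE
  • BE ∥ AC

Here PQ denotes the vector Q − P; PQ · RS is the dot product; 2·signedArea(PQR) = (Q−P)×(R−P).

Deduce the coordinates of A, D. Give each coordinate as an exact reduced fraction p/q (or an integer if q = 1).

A = (4, 11)
D = (-12, 13/2)

1. A_x = 4  [BE ∥ AC ∩ EC ∥ BA]
2. A_y = 11  [BE ∥ AC ∩ EC ∥ BA]
   → A = (4, 11)
3. D_x = -12  [D is the midpoint of CE]
4. D_y = 13/2  [D is the midpoint of CE]
   → D = (-12, 13/2)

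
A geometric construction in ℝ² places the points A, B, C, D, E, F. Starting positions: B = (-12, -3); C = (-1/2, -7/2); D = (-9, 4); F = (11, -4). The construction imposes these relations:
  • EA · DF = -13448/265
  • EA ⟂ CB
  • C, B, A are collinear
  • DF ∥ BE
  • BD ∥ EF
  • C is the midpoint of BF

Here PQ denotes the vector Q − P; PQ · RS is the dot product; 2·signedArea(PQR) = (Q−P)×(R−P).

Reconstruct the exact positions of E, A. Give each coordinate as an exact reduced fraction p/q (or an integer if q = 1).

A = (2202/265, -1029/265)
E = (8, -11)

1. E_x = 8  [BD ∥ EF ∩ DF ∥ BE]
2. E_y = -11  [BD ∥ EF ∩ DF ∥ BE]
   → E = (8, -11)
3. A_x = 2202/265  [C, B, A are collinear ∩ EA ⟂ CB]
4. A_y = -1029/265  [C, B, A are collinear ∩ EA ⟂ CB]
   → A = (2202/265, -1029/265)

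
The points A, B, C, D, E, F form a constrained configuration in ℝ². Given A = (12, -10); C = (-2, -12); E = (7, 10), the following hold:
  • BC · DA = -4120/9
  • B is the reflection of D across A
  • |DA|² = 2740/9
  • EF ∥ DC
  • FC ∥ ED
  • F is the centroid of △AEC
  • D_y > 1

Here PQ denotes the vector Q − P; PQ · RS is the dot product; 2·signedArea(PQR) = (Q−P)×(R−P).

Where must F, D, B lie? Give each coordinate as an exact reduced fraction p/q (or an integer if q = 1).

1. F_x = 17/3  [F is the centroid of △AEC]
2. F_y = -4  [F is the centroid of △AEC]
   → F = (17/3, -4)
3. D_x = -2/3  [EF ∥ DC ∩ FC ∥ ED]
4. D_y = 2  [EF ∥ DC ∩ FC ∥ ED]
   → D = (-2/3, 2)
5. B_x = 74/3  [B is the reflection of D across A]
6. B_y = -22  [B is the reflection of D across A]
   → B = (74/3, -22)

B = (74/3, -22)
D = (-2/3, 2)
F = (17/3, -4)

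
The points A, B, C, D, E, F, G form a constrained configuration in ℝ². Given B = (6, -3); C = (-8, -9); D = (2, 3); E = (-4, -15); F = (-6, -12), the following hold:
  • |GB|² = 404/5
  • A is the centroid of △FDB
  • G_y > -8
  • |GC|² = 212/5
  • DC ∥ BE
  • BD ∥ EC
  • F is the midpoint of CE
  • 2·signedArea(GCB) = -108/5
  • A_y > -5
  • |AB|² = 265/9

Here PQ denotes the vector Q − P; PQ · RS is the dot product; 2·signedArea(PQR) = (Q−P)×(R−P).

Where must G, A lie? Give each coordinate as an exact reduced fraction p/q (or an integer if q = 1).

A = (2/3, -4)
G = (-8/5, -39/5)

1. G_x = -8/5  [line -6·x + 14·y + 498/5 = 0 ∩ |GC|² = 212/5]
2. G_y = -39/5  [line -6·x + 14·y + 498/5 = 0 ∩ |GC|² = 212/5]
   → G = (-8/5, -39/5)
3. A_x = 2/3  [A is the centroid of △FDB]
4. A_y = -4  [A is the centroid of △FDB]
   → A = (2/3, -4)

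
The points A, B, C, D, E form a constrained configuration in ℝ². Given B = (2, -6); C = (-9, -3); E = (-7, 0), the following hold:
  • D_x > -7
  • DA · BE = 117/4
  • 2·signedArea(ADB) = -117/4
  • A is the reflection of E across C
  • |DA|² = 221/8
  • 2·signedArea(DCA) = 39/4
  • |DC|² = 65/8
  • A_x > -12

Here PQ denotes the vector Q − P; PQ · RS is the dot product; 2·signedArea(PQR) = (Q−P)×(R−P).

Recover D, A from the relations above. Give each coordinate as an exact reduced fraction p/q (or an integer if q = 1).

1. A_x = -11  [A is the reflection of E across C]
2. A_y = -6  [A is the reflection of E across C]
   → A = (-11, -6)
3. D_x = -25/4  [DA · BE = 117/4 ∩ 2·signedArea(ADB) = -117/4]
4. D_y = -15/4  [DA · BE = 117/4 ∩ 2·signedArea(ADB) = -117/4]
   → D = (-25/4, -15/4)

A = (-11, -6)
D = (-25/4, -15/4)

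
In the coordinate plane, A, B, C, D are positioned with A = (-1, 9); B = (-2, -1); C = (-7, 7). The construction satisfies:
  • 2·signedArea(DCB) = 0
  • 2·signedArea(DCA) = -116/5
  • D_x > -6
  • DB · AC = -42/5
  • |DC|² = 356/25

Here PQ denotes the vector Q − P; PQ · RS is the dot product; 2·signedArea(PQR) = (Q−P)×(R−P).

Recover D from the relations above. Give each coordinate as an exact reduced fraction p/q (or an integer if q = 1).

D = (-5, 19/5)

1. D_x = -5  [2·signedArea(DCB) = 0 ∩ 2·signedArea(DCA) = -116/5]
2. D_y = 19/5  [2·signedArea(DCB) = 0 ∩ 2·signedArea(DCA) = -116/5]
   → D = (-5, 19/5)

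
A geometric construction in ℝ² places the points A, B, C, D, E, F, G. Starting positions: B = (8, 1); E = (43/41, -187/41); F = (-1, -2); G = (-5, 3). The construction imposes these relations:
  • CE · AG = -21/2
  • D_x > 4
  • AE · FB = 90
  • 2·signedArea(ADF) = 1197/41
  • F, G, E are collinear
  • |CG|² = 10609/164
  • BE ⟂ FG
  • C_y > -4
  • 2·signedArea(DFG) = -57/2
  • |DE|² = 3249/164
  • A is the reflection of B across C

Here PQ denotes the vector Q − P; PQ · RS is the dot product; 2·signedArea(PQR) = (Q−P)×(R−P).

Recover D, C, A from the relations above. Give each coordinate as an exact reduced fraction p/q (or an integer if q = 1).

A = (-326/41, -310/41)
C = (1/41, -269/82)
D = (371/82, -73/41)

1. D_x = 371/82  [line -5·x + -4·y + 31/2 = 0 ∩ |DE|² = 3249/164]
2. D_y = -73/41  [line -5·x + -4·y + 31/2 = 0 ∩ |DE|² = 3249/164]
   → D = (371/82, -73/41)
3. A_x = -326/41  [AE · FB = 90 ∩ 2·signedArea(ADF) = 1197/41]
4. A_y = -310/41  [AE · FB = 90 ∩ 2·signedArea(ADF) = 1197/41]
   → A = (-326/41, -310/41)
5. C_x = 1/41  [CE · AG = -21/2 ∩ A is the reflection of B across C]
6. C_y = -269/82  [CE · AG = -21/2 ∩ A is the reflection of B across C]
   → C = (1/41, -269/82)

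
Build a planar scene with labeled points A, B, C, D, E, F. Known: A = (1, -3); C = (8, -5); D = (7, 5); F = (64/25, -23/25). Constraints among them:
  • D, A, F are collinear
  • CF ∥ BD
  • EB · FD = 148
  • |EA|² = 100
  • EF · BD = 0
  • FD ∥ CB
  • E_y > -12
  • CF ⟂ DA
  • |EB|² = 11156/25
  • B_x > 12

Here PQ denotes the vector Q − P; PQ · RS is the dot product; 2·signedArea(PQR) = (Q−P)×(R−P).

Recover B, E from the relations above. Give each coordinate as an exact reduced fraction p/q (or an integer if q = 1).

B = (311/25, 23/25)
E = (-5, -11)

1. B_x = 311/25  [CF ∥ BD ∩ FD ∥ CB]
2. B_y = 23/25  [CF ∥ BD ∩ FD ∥ CB]
   → B = (311/25, 23/25)
3. E_x = -5  [EF · BD = 0 ∩ EB · FD = 148]
4. E_y = -11  [EF · BD = 0 ∩ EB · FD = 148]
   → E = (-5, -11)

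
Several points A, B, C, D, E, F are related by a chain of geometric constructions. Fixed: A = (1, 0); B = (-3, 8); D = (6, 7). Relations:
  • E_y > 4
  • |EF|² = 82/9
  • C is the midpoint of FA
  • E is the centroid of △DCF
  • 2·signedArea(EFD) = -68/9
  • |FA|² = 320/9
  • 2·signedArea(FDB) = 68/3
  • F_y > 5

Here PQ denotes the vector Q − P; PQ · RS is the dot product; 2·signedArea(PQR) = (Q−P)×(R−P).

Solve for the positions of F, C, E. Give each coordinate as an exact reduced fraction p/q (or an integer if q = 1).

1. F_x = -5/3  [line -1·x + -9·y + 139/3 = 0 ∩ |FA|² = 320/9]
2. F_y = 16/3  [line -1·x + -9·y + 139/3 = 0 ∩ |FA|² = 320/9]
   → F = (-5/3, 16/3)
3. C_x = -1/3  [C is the midpoint of FA]
4. C_y = 8/3  [C is the midpoint of FA]
   → C = (-1/3, 8/3)
5. E_x = 4/3  [E is the centroid of △DCF]
6. E_y = 5  [E is the centroid of △DCF]
   → E = (4/3, 5)

C = (-1/3, 8/3)
E = (4/3, 5)
F = (-5/3, 16/3)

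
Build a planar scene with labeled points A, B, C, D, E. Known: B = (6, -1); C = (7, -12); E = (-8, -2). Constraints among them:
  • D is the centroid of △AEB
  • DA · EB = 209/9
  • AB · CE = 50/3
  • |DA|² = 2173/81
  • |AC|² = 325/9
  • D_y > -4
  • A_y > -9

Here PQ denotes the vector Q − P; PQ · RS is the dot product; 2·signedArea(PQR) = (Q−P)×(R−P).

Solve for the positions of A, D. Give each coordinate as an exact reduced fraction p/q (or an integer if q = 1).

A = (2, -26/3)
D = (0, -35/9)

1. A_x = 2  [line 15·x + -10·y + -350/3 = 0 ∩ |AC|² = 325/9]
2. A_y = -26/3  [line 15·x + -10·y + -350/3 = 0 ∩ |AC|² = 325/9]
   → A = (2, -26/3)
3. D_x = 0  [D is the centroid of △AEB]
4. D_y = -35/9  [D is the centroid of △AEB]
   → D = (0, -35/9)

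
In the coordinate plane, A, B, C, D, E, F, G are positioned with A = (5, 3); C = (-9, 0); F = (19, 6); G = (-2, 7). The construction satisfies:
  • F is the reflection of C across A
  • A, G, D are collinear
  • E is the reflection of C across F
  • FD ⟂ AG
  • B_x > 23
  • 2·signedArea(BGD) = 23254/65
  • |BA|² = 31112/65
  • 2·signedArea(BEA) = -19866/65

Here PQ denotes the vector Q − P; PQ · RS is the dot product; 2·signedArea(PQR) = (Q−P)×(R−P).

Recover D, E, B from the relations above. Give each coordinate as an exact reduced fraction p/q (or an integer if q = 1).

1. D_x = 927/65  [A, G, D are collinear ∩ FD ⟂ AG]
2. D_y = -149/65  [A, G, D are collinear ∩ FD ⟂ AG]
   → D = (927/65, -149/65)
3. E_x = 47  [E is the reflection of C across F]
4. E_y = 12  [E is the reflection of C across F]
   → E = (47, 12)
5. B_x = 1543/65  [2·signedArea(BGD) = 23254/65 ∩ 2·signedArea(BEA) = -19866/65]
6. B_y = 929/65  [2·signedArea(BGD) = 23254/65 ∩ 2·signedArea(BEA) = -19866/65]
   → B = (1543/65, 929/65)

B = (1543/65, 929/65)
D = (927/65, -149/65)
E = (47, 12)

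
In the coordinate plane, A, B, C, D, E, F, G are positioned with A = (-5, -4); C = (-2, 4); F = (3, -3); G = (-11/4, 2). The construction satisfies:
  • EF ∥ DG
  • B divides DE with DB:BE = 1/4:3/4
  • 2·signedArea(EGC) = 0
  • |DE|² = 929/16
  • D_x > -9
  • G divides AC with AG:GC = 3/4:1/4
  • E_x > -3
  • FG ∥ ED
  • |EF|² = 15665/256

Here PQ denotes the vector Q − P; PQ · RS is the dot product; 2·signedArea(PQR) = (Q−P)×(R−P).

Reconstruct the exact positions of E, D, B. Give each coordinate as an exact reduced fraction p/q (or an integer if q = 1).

1. E_x = -41/16  [line -2·x + 3/4·y + -7 = 0 ∩ |EF|² = 15665/256]
2. E_y = 5/2  [line -2·x + 3/4·y + -7 = 0 ∩ |EF|² = 15665/256]
   → E = (-41/16, 5/2)
3. D_x = -133/16  [EF ∥ DG ∩ FG ∥ ED]
4. D_y = 15/2  [EF ∥ DG ∩ FG ∥ ED]
   → D = (-133/16, 15/2)
5. B_x = -55/8  [B divides DE with DB:BE = 1/4:3/4]
6. B_y = 25/4  [B divides DE with DB:BE = 1/4:3/4]
   → B = (-55/8, 25/4)

B = (-55/8, 25/4)
D = (-133/16, 15/2)
E = (-41/16, 5/2)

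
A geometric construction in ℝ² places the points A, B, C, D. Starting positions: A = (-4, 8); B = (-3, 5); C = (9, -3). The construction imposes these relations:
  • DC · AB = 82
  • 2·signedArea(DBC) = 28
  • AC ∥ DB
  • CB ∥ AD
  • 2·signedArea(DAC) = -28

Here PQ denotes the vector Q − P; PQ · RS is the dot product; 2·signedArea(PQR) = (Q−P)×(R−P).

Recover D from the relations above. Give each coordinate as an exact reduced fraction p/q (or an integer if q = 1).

D = (-16, 16)

1. D_x = -16  [AC ∥ DB ∩ CB ∥ AD]
2. D_y = 16  [AC ∥ DB ∩ CB ∥ AD]
   → D = (-16, 16)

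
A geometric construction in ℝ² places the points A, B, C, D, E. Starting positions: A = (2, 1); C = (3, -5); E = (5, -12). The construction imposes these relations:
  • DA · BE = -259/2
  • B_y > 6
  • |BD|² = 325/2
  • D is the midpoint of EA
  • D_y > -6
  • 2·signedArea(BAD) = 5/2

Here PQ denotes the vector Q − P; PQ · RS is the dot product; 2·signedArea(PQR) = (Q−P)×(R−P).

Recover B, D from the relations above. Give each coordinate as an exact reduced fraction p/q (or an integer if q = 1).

1. D_x = 7/2  [D is the midpoint of EA]
2. D_y = -11/2  [D is the midpoint of EA]
   → D = (7/2, -11/2)
3. B_x = 1  [2·signedArea(BAD) = 5/2 ∩ DA · BE = -259/2]
4. B_y = 7  [2·signedArea(BAD) = 5/2 ∩ DA · BE = -259/2]
   → B = (1, 7)

B = (1, 7)
D = (7/2, -11/2)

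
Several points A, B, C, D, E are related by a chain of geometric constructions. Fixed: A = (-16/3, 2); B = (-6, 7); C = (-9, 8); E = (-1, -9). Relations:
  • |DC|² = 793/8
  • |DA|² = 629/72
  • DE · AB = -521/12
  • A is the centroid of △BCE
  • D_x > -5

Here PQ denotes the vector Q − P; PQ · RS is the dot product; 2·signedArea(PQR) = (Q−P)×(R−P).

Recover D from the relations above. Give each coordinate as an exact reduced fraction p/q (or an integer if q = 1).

D = (-17/4, -3/4)

1. D_x = -17/4  [line 2/3·x + -5·y + -11/12 = 0 ∩ |DA|² = 629/72]
2. D_y = -3/4  [line 2/3·x + -5·y + -11/12 = 0 ∩ |DA|² = 629/72]
   → D = (-17/4, -3/4)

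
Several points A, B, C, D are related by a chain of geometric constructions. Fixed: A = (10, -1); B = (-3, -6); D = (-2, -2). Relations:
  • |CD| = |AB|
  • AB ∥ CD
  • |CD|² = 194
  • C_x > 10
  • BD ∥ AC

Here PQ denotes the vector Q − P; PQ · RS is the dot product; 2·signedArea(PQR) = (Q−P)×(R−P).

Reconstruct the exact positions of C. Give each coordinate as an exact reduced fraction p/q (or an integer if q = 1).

1. C_x = 11  [AB ∥ CD ∩ BD ∥ AC]
2. C_y = 3  [AB ∥ CD ∩ BD ∥ AC]
   → C = (11, 3)

C = (11, 3)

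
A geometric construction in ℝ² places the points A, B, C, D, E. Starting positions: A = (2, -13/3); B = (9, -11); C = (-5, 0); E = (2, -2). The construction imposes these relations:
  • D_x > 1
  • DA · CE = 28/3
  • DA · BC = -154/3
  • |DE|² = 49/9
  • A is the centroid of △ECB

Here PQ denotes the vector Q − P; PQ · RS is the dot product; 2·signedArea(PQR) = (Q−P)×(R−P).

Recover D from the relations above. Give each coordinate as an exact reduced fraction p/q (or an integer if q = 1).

1. D_x = 2  [DA · BC = -154/3 ∩ DA · CE = 28/3]
2. D_y = 1/3  [DA · BC = -154/3 ∩ DA · CE = 28/3]
   → D = (2, 1/3)

D = (2, 1/3)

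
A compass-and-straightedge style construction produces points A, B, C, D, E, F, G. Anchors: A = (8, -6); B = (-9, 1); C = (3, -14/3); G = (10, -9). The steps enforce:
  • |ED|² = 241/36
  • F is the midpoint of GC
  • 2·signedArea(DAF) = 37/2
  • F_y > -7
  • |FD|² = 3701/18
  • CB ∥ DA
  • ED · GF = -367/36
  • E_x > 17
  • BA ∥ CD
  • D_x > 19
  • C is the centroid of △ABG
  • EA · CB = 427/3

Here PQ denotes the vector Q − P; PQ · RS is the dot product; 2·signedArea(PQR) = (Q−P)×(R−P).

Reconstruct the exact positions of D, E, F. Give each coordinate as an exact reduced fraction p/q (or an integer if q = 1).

D = (20, -35/3)
E = (35/2, -11)
F = (13/2, -41/6)

1. D_x = 20  [CB ∥ DA ∩ BA ∥ CD]
2. D_y = -35/3  [CB ∥ DA ∩ BA ∥ CD]
   → D = (20, -35/3)
3. F_x = 13/2  [F is the midpoint of GC]
4. F_y = -41/6  [F is the midpoint of GC]
   → F = (13/2, -41/6)
5. E_x = 35/2  [ED · GF = -367/36 ∩ EA · CB = 427/3]
6. E_y = -11  [ED · GF = -367/36 ∩ EA · CB = 427/3]
   → E = (35/2, -11)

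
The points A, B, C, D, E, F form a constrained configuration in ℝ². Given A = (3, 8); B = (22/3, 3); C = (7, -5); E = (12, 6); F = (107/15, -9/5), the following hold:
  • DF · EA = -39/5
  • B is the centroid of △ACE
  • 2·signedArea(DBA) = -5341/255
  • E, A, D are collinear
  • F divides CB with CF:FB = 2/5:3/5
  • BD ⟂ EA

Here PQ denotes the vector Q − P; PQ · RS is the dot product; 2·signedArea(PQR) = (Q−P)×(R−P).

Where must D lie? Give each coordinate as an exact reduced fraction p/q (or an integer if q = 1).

D = (696/85, 582/85)

1. D_x = 696/85  [E, A, D are collinear ∩ BD ⟂ EA]
2. D_y = 582/85  [E, A, D are collinear ∩ BD ⟂ EA]
   → D = (696/85, 582/85)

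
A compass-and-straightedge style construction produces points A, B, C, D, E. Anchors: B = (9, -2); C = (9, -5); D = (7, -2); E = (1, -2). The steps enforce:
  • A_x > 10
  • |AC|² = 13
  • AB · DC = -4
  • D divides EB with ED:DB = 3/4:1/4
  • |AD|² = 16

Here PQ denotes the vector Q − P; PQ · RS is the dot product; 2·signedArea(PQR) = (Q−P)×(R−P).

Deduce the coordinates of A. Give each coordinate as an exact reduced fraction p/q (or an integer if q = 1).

1. A_x = 11  [line -2·x + 3·y + 28 = 0 ∩ |AD|² = 16]
2. A_y = -2  [line -2·x + 3·y + 28 = 0 ∩ |AD|² = 16]
   → A = (11, -2)

A = (11, -2)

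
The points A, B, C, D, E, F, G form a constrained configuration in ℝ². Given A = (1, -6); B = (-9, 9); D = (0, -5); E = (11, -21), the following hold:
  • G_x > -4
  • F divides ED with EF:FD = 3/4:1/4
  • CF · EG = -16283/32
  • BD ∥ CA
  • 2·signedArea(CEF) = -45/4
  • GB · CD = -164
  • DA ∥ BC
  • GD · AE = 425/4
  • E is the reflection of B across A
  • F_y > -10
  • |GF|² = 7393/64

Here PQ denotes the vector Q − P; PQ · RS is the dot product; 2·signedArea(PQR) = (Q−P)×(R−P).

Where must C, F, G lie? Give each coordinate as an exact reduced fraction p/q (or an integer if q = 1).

C = (-8, 8)
F = (11/4, -9)
G = (-25/8, 0)

1. C_x = -8  [BD ∥ CA ∩ DA ∥ BC]
2. C_y = 8  [BD ∥ CA ∩ DA ∥ BC]
   → C = (-8, 8)
3. F_x = 11/4  [F divides ED with EF:FD = 3/4:1/4]
4. F_y = -9  [F divides ED with EF:FD = 3/4:1/4]
   → F = (11/4, -9)
5. G_x = -25/8  [GD · AE = 425/4 ∩ GB · CD = -164]
6. G_y = 0  [GD · AE = 425/4 ∩ GB · CD = -164]
   → G = (-25/8, 0)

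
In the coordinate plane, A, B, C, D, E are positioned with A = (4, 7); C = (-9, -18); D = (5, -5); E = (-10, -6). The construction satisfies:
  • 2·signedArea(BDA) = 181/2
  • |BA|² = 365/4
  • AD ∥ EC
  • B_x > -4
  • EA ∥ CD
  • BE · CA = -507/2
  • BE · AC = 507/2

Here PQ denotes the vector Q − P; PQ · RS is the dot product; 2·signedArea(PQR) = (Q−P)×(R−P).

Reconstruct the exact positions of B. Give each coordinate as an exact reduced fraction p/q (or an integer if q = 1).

1. B_x = -3  [BE · AC = 507/2 ∩ 2·signedArea(BDA) = 181/2]
2. B_y = 1/2  [BE · AC = 507/2 ∩ 2·signedArea(BDA) = 181/2]
   → B = (-3, 1/2)

B = (-3, 1/2)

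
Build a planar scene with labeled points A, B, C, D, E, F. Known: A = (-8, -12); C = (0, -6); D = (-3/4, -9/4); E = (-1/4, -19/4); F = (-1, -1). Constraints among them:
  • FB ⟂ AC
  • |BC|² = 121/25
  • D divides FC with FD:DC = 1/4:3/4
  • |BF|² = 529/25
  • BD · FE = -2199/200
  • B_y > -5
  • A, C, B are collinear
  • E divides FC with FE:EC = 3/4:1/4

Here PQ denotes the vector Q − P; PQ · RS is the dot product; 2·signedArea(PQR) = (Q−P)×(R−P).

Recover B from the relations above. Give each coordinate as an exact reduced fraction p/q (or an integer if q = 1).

B = (44/25, -117/25)

1. B_x = 44/25  [A, C, B are collinear ∩ FB ⟂ AC]
2. B_y = -117/25  [A, C, B are collinear ∩ FB ⟂ AC]
   → B = (44/25, -117/25)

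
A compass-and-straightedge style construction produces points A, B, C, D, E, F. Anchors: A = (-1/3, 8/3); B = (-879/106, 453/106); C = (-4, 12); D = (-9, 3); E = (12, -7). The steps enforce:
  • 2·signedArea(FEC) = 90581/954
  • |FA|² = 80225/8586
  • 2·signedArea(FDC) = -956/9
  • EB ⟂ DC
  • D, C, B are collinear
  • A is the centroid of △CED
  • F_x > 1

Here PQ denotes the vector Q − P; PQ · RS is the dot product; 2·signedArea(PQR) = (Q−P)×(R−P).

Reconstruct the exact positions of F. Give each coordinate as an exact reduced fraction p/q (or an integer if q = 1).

F = (1073/954, -19/954)

1. F_x = 1073/954  [2·signedArea(FDC) = -956/9 ∩ 2·signedArea(FEC) = 90581/954]
2. F_y = -19/954  [2·signedArea(FDC) = -956/9 ∩ 2·signedArea(FEC) = 90581/954]
   → F = (1073/954, -19/954)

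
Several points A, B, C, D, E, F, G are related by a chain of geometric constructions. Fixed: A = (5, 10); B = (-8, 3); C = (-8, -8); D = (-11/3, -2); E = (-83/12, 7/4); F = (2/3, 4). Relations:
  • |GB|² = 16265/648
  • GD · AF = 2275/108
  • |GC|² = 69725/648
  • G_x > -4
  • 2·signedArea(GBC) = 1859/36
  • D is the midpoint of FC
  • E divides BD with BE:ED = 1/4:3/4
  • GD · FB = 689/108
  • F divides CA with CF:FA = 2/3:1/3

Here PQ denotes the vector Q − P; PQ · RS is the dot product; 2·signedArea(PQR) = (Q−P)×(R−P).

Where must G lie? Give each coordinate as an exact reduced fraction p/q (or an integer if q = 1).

G = (-119/36, 5/4)

1. G_x = -119/36  [GD · AF = 2275/108 ∩ GD · FB = 689/108]
2. G_y = 5/4  [GD · AF = 2275/108 ∩ GD · FB = 689/108]
   → G = (-119/36, 5/4)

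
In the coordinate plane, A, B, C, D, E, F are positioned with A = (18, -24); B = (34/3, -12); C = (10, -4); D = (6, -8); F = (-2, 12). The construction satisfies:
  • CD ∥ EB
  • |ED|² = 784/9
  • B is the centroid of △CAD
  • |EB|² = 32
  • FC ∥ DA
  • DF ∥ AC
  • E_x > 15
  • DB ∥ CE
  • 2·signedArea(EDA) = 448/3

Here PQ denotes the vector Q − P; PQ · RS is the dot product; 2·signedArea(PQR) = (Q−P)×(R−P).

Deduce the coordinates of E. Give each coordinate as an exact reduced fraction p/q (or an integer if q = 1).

E = (46/3, -8)

1. E_x = 46/3  [CD ∥ EB ∩ DB ∥ CE]
2. E_y = -8  [CD ∥ EB ∩ DB ∥ CE]
   → E = (46/3, -8)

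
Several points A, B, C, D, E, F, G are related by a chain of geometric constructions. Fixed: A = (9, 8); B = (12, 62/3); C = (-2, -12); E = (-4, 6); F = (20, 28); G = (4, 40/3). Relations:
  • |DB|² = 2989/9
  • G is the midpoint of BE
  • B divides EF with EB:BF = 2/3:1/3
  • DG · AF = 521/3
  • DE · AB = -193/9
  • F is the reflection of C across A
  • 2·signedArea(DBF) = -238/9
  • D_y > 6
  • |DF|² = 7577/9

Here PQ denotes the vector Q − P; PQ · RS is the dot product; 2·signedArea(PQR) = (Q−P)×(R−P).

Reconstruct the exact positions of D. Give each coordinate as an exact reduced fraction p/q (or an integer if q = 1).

1. D_x = 1/3  [DG · AF = 521/3 ∩ 2·signedArea(DBF) = -238/9]
2. D_y = 20/3  [DG · AF = 521/3 ∩ 2·signedArea(DBF) = -238/9]
   → D = (1/3, 20/3)

D = (1/3, 20/3)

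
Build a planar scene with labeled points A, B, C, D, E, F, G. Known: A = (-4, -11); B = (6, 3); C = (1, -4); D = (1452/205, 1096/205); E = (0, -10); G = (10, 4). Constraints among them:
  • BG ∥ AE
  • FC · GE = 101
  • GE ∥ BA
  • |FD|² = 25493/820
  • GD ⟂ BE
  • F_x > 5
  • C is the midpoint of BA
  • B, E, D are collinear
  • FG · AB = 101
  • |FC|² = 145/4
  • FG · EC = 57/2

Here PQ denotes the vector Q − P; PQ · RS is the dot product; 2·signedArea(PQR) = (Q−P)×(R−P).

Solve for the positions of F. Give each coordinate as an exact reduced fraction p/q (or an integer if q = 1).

F = (11/2, 0)

1. F_x = 11/2  [FG · EC = 57/2 ∩ FG · AB = 101]
2. F_y = 0  [FG · EC = 57/2 ∩ FG · AB = 101]
   → F = (11/2, 0)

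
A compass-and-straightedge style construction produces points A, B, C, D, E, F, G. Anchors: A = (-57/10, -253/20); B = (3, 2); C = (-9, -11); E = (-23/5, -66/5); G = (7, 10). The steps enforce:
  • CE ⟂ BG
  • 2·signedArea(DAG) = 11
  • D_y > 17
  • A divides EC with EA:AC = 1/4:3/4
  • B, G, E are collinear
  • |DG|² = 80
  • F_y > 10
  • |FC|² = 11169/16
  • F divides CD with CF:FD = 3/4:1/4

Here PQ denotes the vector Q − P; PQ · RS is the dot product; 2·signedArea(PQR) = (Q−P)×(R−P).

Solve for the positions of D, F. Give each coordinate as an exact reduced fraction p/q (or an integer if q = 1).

D = (11, 18)
F = (6, 43/4)

1. D_x = 11  [line -453/20·x + 127/10·y + 411/20 = 0 ∩ |DG|² = 80]
2. D_y = 18  [line -453/20·x + 127/10·y + 411/20 = 0 ∩ |DG|² = 80]
   → D = (11, 18)
3. F_x = 6  [F divides CD with CF:FD = 3/4:1/4]
4. F_y = 43/4  [F divides CD with CF:FD = 3/4:1/4]
   → F = (6, 43/4)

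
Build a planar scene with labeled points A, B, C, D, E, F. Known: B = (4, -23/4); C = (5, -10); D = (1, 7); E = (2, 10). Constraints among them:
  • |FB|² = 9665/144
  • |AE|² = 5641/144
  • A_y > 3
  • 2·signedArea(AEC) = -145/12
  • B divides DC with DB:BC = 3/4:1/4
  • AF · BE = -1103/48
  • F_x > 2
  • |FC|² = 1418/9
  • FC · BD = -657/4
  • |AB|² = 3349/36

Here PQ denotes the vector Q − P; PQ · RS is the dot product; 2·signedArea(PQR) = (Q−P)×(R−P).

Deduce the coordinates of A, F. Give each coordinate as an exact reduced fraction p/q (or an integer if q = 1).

1. A_x = 7/3  [line 20·x + 3·y + -695/12 = 0 ∩ |AB|² = 3349/36]
2. A_y = 15/4  [line 20·x + 3·y + -695/12 = 0 ∩ |AB|² = 3349/36]
   → A = (7/3, 15/4)
3. F_x = 8/3  [FC · BD = -657/4 ∩ AF · BE = -1103/48]
4. F_y = 7/3  [FC · BD = -657/4 ∩ AF · BE = -1103/48]
   → F = (8/3, 7/3)

A = (7/3, 15/4)
F = (8/3, 7/3)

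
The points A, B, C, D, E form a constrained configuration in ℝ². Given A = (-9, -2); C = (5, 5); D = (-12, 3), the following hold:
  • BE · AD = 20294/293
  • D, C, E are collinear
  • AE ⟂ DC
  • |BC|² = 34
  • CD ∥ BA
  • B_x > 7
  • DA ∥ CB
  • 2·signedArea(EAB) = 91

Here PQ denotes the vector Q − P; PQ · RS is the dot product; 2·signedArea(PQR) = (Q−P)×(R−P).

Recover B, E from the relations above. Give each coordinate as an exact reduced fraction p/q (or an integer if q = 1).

B = (8, 0)
E = (-2819/293, 961/293)

1. B_x = 8  [CD ∥ BA ∩ DA ∥ CB]
2. B_y = 0  [CD ∥ BA ∩ DA ∥ CB]
   → B = (8, 0)
3. E_x = -2819/293  [D, C, E are collinear ∩ AE ⟂ DC]
4. E_y = 961/293  [D, C, E are collinear ∩ AE ⟂ DC]
   → E = (-2819/293, 961/293)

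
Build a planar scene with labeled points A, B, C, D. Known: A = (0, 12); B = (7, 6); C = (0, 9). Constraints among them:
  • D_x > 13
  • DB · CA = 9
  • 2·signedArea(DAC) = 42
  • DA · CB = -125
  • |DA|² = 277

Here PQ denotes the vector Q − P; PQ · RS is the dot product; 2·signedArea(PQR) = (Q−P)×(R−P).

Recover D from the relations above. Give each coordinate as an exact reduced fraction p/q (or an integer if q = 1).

1. D_x = 14  [2·signedArea(DAC) = 42 ∩ DB · CA = 9]
2. D_y = 3  [2·signedArea(DAC) = 42 ∩ DB · CA = 9]
   → D = (14, 3)

D = (14, 3)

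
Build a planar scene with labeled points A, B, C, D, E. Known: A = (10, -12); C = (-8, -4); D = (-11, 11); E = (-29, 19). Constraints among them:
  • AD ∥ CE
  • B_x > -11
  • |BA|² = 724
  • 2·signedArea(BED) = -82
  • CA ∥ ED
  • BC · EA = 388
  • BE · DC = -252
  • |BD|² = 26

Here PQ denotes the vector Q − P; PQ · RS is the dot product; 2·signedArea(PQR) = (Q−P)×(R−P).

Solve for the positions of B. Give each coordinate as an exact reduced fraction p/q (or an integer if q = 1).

B = (-10, 6)

1. B_x = -10  [BE · DC = -252 ∩ BC · EA = 388]
2. B_y = 6  [BE · DC = -252 ∩ BC · EA = 388]
   → B = (-10, 6)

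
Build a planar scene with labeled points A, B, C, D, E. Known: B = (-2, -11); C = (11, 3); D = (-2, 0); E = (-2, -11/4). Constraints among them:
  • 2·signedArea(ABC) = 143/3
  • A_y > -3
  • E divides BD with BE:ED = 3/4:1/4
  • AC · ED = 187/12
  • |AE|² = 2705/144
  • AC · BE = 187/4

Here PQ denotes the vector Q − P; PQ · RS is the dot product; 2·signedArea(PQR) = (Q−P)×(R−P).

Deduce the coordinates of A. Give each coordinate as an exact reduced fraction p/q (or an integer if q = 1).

A = (7/3, -8/3)

1. A_x = 7/3  [2·signedArea(ABC) = 143/3 ∩ AC · ED = 187/12]
2. A_y = -8/3  [2·signedArea(ABC) = 143/3 ∩ AC · ED = 187/12]
   → A = (7/3, -8/3)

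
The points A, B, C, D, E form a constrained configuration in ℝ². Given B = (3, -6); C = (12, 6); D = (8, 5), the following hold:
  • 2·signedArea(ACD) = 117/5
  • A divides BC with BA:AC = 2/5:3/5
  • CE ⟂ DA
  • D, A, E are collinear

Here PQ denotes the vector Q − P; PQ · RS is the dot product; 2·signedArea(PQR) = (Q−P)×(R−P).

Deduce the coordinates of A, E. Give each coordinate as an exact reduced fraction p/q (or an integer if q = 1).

1. A_x = 33/5  [A divides BC with BA:AC = 2/5:3/5]
2. A_y = -6/5  [A divides BC with BA:AC = 2/5:3/5]
   → A = (33/5, -6/5)
3. E_x = 8493/1010  [D, A, E are collinear ∩ CE ⟂ DA]
4. E_y = 6879/1010  [D, A, E are collinear ∩ CE ⟂ DA]
   → E = (8493/1010, 6879/1010)

A = (33/5, -6/5)
E = (8493/1010, 6879/1010)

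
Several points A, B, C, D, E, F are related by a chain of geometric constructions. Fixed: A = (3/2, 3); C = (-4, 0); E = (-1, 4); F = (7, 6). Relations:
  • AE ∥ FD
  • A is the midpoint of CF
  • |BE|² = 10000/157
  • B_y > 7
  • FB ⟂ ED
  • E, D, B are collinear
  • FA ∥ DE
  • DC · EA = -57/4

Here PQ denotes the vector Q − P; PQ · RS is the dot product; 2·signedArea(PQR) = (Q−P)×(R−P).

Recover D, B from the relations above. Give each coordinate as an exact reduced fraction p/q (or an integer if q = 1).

1. D_x = 9/2  [FA ∥ DE ∩ AE ∥ FD]
2. D_y = 7  [FA ∥ DE ∩ AE ∥ FD]
   → D = (9/2, 7)
3. B_x = 943/157  [E, D, B are collinear ∩ FB ⟂ ED]
4. B_y = 1228/157  [E, D, B are collinear ∩ FB ⟂ ED]
   → B = (943/157, 1228/157)

B = (943/157, 1228/157)
D = (9/2, 7)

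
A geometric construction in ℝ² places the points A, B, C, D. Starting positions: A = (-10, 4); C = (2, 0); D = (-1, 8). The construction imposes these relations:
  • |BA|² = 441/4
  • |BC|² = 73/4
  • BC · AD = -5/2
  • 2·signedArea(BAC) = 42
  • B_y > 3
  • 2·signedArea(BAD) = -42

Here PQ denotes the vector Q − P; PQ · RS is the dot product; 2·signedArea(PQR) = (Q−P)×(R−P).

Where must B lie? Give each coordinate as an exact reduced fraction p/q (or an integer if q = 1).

B = (1/2, 4)

1. B_x = 1/2  [2·signedArea(BAC) = 42 ∩ 2·signedArea(BAD) = -42]
2. B_y = 4  [2·signedArea(BAC) = 42 ∩ 2·signedArea(BAD) = -42]
   → B = (1/2, 4)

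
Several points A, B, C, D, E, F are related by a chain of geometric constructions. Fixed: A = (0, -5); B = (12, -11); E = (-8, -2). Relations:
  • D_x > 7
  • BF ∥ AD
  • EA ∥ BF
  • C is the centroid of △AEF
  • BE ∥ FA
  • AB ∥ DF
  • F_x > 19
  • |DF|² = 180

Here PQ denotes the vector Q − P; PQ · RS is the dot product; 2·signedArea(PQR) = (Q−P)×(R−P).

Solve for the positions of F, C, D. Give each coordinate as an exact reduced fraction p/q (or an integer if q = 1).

1. F_x = 20  [BE ∥ FA ∩ EA ∥ BF]
2. F_y = -14  [BE ∥ FA ∩ EA ∥ BF]
   → F = (20, -14)
3. C_x = 4  [C is the centroid of △AEF]
4. C_y = -7  [C is the centroid of △AEF]
   → C = (4, -7)
5. D_x = 8  [AB ∥ DF ∩ BF ∥ AD]
6. D_y = -8  [AB ∥ DF ∩ BF ∥ AD]
   → D = (8, -8)

C = (4, -7)
D = (8, -8)
F = (20, -14)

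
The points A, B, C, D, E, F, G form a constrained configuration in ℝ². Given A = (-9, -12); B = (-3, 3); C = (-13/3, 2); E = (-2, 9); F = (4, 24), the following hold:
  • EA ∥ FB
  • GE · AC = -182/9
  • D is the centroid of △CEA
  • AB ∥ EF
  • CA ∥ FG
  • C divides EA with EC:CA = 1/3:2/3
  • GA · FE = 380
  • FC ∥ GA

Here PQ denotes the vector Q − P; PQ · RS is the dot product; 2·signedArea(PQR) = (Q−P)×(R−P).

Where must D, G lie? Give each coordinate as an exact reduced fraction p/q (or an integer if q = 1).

D = (-46/9, -1/3)
G = (-2/3, 10)

1. D_x = -46/9  [D is the centroid of △CEA]
2. D_y = -1/3  [D is the centroid of △CEA]
   → D = (-46/9, -1/3)
3. G_x = -2/3  [FC ∥ GA ∩ CA ∥ FG]
4. G_y = 10  [FC ∥ GA ∩ CA ∥ FG]
   → G = (-2/3, 10)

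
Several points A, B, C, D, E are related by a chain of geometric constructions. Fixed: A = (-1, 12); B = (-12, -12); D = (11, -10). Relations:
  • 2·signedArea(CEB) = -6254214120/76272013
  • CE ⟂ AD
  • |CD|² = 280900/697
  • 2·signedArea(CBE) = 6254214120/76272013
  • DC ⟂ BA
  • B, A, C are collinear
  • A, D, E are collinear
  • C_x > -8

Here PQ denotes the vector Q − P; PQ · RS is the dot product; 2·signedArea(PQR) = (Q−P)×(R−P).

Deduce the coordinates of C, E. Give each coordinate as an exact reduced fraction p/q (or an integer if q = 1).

1. C_x = -5053/697  [B, A, C are collinear ∩ DC ⟂ BA]
2. C_y = -1140/697  [B, A, C are collinear ∩ DC ⟂ BA]
   → C = (-5053/697, -1140/697)
3. E_x = 361019/109429  [A, D, E are collinear ∩ CE ⟂ AD]
4. E_y = 450660/109429  [A, D, E are collinear ∩ CE ⟂ AD]
   → E = (361019/109429, 450660/109429)

C = (-5053/697, -1140/697)
E = (361019/109429, 450660/109429)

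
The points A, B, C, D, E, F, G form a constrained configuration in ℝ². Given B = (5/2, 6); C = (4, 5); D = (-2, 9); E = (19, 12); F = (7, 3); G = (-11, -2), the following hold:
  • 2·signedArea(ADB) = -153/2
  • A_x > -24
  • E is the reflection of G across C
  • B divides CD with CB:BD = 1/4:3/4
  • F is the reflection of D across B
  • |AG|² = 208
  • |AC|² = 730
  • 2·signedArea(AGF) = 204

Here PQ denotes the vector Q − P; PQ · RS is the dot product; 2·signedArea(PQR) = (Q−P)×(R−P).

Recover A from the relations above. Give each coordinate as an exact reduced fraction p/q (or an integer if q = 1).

1. A_x = -23  [2·signedArea(ADB) = -153/2 ∩ 2·signedArea(AGF) = 204]
2. A_y = 6  [2·signedArea(ADB) = -153/2 ∩ 2·signedArea(AGF) = 204]
   → A = (-23, 6)

A = (-23, 6)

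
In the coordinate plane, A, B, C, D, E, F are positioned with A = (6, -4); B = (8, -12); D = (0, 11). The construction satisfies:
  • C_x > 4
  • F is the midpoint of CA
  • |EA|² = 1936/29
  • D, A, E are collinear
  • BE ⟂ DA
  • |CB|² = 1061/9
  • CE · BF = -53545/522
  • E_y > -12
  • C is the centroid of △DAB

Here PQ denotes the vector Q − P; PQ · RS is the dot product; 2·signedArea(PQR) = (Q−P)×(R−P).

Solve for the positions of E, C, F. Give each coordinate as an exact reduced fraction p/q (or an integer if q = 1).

C = (14/3, -5/3)
E = (262/29, -336/29)
F = (16/3, -17/6)

1. E_x = 262/29  [D, A, E are collinear ∩ BE ⟂ DA]
2. E_y = -336/29  [D, A, E are collinear ∩ BE ⟂ DA]
   → E = (262/29, -336/29)
3. C_x = 14/3  [C is the centroid of △DAB]
4. C_y = -5/3  [C is the centroid of △DAB]
   → C = (14/3, -5/3)
5. F_x = 16/3  [F is the midpoint of CA]
6. F_y = -17/6  [F is the midpoint of CA]
   → F = (16/3, -17/6)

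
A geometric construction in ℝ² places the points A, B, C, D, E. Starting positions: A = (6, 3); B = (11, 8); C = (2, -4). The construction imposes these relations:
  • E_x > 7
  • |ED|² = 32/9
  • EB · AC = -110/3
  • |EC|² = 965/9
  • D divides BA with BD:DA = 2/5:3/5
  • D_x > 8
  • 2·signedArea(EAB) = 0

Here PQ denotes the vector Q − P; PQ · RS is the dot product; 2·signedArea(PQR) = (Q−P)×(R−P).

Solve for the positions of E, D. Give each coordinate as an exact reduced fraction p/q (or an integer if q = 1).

1. E_x = 23/3  [2·signedArea(EAB) = 0 ∩ EB · AC = -110/3]
2. E_y = 14/3  [2·signedArea(EAB) = 0 ∩ EB · AC = -110/3]
   → E = (23/3, 14/3)
3. D_x = 9  [D divides BA with BD:DA = 2/5:3/5]
4. D_y = 6  [D divides BA with BD:DA = 2/5:3/5]
   → D = (9, 6)

D = (9, 6)
E = (23/3, 14/3)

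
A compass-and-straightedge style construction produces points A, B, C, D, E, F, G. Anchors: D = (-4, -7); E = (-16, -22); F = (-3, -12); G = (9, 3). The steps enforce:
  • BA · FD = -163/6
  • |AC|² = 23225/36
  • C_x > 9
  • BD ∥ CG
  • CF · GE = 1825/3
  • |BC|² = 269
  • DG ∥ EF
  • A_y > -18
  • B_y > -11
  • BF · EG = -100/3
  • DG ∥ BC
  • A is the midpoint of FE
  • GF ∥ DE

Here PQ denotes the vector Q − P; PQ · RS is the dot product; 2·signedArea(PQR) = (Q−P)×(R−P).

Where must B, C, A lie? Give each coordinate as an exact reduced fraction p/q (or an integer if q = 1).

1. A_x = -19/2  [A is the midpoint of FE]
2. A_y = -17  [A is the midpoint of FE]
   → A = (-19/2, -17)
3. B_x = -10/3  [BA · FD = -163/6 ∩ BF · EG = -100/3]
4. B_y = -31/3  [BA · FD = -163/6 ∩ BF · EG = -100/3]
   → B = (-10/3, -31/3)
5. C_x = 29/3  [BD ∥ CG ∩ DG ∥ BC]
6. C_y = -1/3  [BD ∥ CG ∩ DG ∥ BC]
   → C = (29/3, -1/3)

A = (-19/2, -17)
B = (-10/3, -31/3)
C = (29/3, -1/3)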